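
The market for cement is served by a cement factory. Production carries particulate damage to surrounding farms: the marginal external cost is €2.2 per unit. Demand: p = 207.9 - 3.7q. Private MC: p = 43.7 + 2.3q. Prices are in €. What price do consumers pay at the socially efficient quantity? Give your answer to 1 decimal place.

Social marginal cost = private MC + MEC = 45.9 + 2.3q.
Set SMC = demand: 45.9 + 2.3q = 207.9 - 3.7q → q* = 27.0000.
Consumer price on the demand curve at q*: 207.9 − 3.7×27.0000 = 108.0000.

P = €108.0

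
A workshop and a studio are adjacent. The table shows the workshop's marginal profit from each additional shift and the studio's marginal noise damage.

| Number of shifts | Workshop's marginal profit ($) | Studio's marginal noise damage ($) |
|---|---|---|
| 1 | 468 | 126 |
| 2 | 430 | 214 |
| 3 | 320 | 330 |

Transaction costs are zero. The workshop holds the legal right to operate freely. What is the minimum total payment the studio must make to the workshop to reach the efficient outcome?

$320

Left alone the workshop would choose level 3 (marginal profit stays positive).
Efficient level: k* = 2 (marginal profit ≥ marginal noise damage through 2).
The studio must at least cover the workshop's forgone profit from cutting 3→2: 320 = 320.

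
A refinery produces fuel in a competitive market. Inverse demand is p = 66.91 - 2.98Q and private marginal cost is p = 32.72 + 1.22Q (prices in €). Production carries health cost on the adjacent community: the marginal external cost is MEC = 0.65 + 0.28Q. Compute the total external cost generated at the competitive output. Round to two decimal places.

€14.57

Market equilibrium (private): 32.72 + 1.22Q = 66.91 - 2.98Q → Q_m = 8.1405.
Total external cost = ∫₀^{Q_m} (0.65 + 0.28Q) dQ = 0.65×8.1405 + ½×0.28×8.1405² = 14.5688.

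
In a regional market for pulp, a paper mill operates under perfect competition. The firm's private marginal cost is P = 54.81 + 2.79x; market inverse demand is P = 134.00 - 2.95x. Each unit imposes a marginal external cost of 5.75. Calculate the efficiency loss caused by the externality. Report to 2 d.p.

Market equilibrium (private): 54.81 + 2.79x = 134.00 - 2.95x → x_m = 13.7962.
Social marginal cost = private MC + MEC = 60.56 + 2.79x.
Set SMC = demand: 60.56 + 2.79x = 134.00 - 2.95x → x* = 12.7944.
Between x* and x_m the wedge SMC − demand runs linearly from 0 to MEC(x_m), so the loss is a triangle.
DWL = ½ × 1.0018 × 5.7500 = 2.8802.

DWL = 2.88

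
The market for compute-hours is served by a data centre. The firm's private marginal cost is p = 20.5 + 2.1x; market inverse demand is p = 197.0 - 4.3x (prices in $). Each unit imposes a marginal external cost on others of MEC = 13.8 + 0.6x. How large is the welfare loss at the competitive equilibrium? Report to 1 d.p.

DWL = $65.8

Market equilibrium (private): 20.5 + 2.1x = 197.0 - 4.3x → x_m = 27.5781.
Social marginal cost = private MC + MEC = 34.3 + 2.7x.
Set SMC = demand: 34.3 + 2.7x = 197.0 - 4.3x → x* = 23.2429.
The welfare-loss triangle has base |x_m − x*| and height MEC(x_m) (the vertical gap between SMC and demand is zero at x* and MEC at x_m).
DWL = ½ × 4.3352 × 30.3469 = 65.7799.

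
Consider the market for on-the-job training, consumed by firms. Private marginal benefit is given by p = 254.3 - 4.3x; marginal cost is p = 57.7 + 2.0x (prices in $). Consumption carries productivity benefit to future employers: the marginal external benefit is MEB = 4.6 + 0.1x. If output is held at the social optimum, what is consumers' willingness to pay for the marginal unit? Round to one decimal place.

P = $114.8

Social marginal benefit = demand + MEB = 258.9 - 4.2x.
Set SMB = MC: 258.9 - 4.2x = 57.7 + 2.0x → x* = 32.4516.
Consumer price on the demand curve at x*: 254.3 − 4.3×32.4516 = 114.7581.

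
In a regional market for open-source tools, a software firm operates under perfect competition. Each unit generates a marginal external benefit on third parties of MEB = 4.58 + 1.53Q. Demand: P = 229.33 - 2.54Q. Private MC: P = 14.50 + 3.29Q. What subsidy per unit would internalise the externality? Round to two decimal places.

subsidy = 82.65 per unit

Social marginal cost = private MC − MEB = 9.92 + 1.76Q.
Set SMC = demand: 9.92 + 1.76Q = 229.33 - 2.54Q → Q* = 51.0256.
The Pigouvian subsidy equals MEB at Q*: 4.58 + 1.53×51.0256 = 82.6492.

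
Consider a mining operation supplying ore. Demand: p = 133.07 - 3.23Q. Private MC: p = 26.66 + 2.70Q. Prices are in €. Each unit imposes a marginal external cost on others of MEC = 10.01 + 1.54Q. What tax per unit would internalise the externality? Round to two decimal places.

Social marginal cost = private MC + MEC = 36.67 + 4.24Q.
Set SMC = demand: 36.67 + 4.24Q = 133.07 - 3.23Q → Q* = 12.9050.
The Pigouvian tax equals MEC at Q*: 10.01 + 1.54×12.9050 = 29.8837.

tax = €29.88 per unit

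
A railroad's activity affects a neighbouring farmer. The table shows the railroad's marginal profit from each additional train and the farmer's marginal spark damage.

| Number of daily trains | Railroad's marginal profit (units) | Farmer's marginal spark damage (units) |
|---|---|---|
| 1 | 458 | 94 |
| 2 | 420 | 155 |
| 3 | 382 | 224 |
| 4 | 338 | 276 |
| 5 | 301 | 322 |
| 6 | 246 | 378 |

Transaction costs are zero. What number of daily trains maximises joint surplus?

4

Bargaining reaches the level where marginal profit last exceeds marginal spark damage.
That holds through level 4 (338 ≥ 276) but not at 5 (301 < 322).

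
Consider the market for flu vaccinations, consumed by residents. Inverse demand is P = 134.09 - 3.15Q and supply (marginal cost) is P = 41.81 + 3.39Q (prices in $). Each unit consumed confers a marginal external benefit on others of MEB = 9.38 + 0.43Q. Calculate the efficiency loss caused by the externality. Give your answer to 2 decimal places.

DWL = $19.53

Market equilibrium (private): 41.81 + 3.39Q = 134.09 - 3.15Q → Q_m = 14.1101.
Social marginal benefit = demand + MEB = 143.47 - 2.72Q.
Set SMB = MC: 143.47 - 2.72Q = 41.81 + 3.39Q → Q* = 16.6383.
Height of the DWL triangle at Q_m is SMB(Q_m) − MC(Q_m) = MEB(Q_m) = 15.4473.
DWL = ½ × 2.5282 × 15.4473 = 19.5269.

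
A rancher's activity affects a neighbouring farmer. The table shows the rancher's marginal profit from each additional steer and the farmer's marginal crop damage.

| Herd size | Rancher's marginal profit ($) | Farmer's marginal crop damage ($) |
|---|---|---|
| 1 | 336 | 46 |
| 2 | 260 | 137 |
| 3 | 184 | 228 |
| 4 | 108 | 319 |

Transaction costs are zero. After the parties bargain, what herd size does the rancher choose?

2

Bargaining reaches the level where marginal profit last exceeds marginal crop damage.
That holds through level 2 (260 ≥ 137) but not at 3 (184 < 228).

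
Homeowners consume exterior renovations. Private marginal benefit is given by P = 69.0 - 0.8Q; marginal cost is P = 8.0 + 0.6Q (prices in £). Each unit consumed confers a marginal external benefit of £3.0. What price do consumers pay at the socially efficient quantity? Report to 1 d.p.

P = £32.4

Social marginal benefit = demand + MEB = 72.0 - 0.8Q.
Set SMB = MC: 72.0 - 0.8Q = 8.0 + 0.6Q → Q* = 45.7143.
Consumer price on the demand curve at Q*: 69.0 − 0.8×45.7143 = 32.4286.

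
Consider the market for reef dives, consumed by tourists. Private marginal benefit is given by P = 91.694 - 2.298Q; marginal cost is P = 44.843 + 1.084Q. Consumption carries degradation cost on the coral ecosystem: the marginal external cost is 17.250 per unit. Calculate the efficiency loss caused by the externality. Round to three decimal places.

DWL = 43.992

Market equilibrium (private): 44.843 + 1.084Q = 91.694 - 2.298Q → Q_m = 13.8530.
Social marginal benefit = demand − MEC = 74.444 - 2.298Q.
Set SMB = MC: 74.444 - 2.298Q = 44.843 + 1.084Q → Q* = 8.7525.
Between Q* and Q_m the wedge MC − SMB runs linearly from 0 to MEC(Q_m), so the loss is a triangle.
DWL = ½ × 5.1005 × 17.2500 = 43.9918.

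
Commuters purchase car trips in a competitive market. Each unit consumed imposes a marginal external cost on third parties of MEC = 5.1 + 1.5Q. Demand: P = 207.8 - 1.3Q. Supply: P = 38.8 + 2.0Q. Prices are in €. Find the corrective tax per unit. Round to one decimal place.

Social marginal benefit = demand − MEC = 202.7 - 2.8Q.
Set SMB = MC: 202.7 - 2.8Q = 38.8 + 2.0Q → Q* = 34.1458.
The Pigouvian tax equals MEC at Q*: 5.1 + 1.5×34.1458 = 56.3187.

tax = €56.3 per unit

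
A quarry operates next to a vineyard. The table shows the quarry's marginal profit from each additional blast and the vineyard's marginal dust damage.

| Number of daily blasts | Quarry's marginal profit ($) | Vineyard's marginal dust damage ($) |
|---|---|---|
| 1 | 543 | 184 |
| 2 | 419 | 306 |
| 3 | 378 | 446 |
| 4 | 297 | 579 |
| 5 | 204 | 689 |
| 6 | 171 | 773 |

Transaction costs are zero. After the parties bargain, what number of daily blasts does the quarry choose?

2

Bargaining reaches the level where marginal profit last exceeds marginal dust damage.
That holds through level 2 (419 ≥ 306) but not at 3 (378 < 446).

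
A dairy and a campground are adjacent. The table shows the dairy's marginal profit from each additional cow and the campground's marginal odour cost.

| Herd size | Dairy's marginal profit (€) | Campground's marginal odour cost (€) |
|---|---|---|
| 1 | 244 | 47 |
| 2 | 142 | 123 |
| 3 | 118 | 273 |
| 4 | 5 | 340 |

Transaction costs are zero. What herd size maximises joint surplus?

2

Bargaining reaches the level where marginal profit last exceeds marginal odour cost.
That holds through level 2 (142 ≥ 123) but not at 3 (118 < 273).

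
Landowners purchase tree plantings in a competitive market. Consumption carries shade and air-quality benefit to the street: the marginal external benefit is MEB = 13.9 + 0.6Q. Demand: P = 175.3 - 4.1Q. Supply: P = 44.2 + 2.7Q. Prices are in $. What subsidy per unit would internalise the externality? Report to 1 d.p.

subsidy = $27.9 per unit

Social marginal benefit = demand + MEB = 189.2 - 3.5Q.
Set SMB = MC: 189.2 - 3.5Q = 44.2 + 2.7Q → Q* = 23.3871.
The Pigouvian subsidy equals MEB at Q*: 13.9 + 0.6×23.3871 = 27.9323.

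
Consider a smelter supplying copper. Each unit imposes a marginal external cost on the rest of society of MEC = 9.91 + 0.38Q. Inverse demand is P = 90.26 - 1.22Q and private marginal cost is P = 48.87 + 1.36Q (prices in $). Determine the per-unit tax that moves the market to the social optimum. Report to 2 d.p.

Social marginal cost = private MC + MEC = 58.78 + 1.74Q.
Set SMC = demand: 58.78 + 1.74Q = 90.26 - 1.22Q → Q* = 10.6351.
The Pigouvian tax equals MEC at Q*: 9.91 + 0.38×10.6351 = 13.9513.

tax = $13.95 per unit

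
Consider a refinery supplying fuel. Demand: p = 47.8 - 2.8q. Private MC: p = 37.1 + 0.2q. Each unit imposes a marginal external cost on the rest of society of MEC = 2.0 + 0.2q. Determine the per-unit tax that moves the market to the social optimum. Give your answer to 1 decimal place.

tax = 2.5 per unit

Social marginal cost = private MC + MEC = 39.1 + 0.4q.
Set SMC = demand: 39.1 + 0.4q = 47.8 - 2.8q → q* = 2.7188.
The Pigouvian tax equals MEC at q*: 2.0 + 0.2×2.7188 = 2.5438.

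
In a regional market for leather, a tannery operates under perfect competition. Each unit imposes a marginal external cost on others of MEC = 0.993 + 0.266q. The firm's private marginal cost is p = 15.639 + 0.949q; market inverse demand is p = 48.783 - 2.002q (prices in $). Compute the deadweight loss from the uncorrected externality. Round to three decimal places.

Market equilibrium (private): 15.639 + 0.949q = 48.783 - 2.002q → q_m = 11.2314.
Social marginal cost = private MC + MEC = 16.632 + 1.215q.
Set SMC = demand: 16.632 + 1.215q = 48.783 - 2.002q → q* = 9.9941.
Between q* and q_m the wedge SMC − demand runs linearly from 0 to MEC(q_m), so the loss is a triangle.
DWL = ½ × 1.2373 × 3.9806 = 2.4626.

DWL = $2.463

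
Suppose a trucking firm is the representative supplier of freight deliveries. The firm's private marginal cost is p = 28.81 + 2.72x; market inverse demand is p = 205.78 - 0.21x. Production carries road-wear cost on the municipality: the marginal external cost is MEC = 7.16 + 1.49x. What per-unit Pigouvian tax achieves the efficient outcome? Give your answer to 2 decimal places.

Social marginal cost = private MC + MEC = 35.97 + 4.21x.
Set SMC = demand: 35.97 + 4.21x = 205.78 - 0.21x → x* = 38.4186.
The Pigouvian tax equals MEC at x*: 7.16 + 1.49×38.4186 = 64.4037.

tax = 64.40 per unit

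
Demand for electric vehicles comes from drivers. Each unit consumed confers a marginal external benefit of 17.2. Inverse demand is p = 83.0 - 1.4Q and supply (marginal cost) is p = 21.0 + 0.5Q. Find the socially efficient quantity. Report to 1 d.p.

Q* = 41.7

Social marginal benefit = demand + MEB = 100.2 - 1.4Q.
Set SMB = MC: 100.2 - 1.4Q = 21.0 + 0.5Q → Q* = 41.6842.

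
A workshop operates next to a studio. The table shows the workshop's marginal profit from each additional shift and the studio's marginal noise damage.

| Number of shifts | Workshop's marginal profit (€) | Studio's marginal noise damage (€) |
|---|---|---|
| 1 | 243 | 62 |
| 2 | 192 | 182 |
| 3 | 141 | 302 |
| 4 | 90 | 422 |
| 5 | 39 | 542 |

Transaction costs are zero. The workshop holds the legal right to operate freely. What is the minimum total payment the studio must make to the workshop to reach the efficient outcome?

€270

Left alone the workshop would choose level 5 (marginal profit stays positive).
Efficient level: k* = 2 (marginal profit ≥ marginal noise damage through 2).
The studio must at least cover the workshop's forgone profit from cutting 5→2: 141 + 90 + 39 = 270.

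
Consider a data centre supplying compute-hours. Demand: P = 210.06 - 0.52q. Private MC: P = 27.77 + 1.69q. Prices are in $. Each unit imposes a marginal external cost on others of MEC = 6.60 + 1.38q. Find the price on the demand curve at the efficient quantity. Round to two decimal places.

Social marginal cost = private MC + MEC = 34.37 + 3.07q.
Set SMC = demand: 34.37 + 3.07q = 210.06 - 0.52q → q* = 48.9387.
Consumer price on the demand curve at q*: 210.06 − 0.52×48.9387 = 184.6119.

P = $184.61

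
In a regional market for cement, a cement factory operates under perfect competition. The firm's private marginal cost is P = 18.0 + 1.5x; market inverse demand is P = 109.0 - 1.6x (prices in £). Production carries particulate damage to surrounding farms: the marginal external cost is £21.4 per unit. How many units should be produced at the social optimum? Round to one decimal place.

Social marginal cost = private MC + MEC = 39.4 + 1.5x.
Set SMC = demand: 39.4 + 1.5x = 109.0 - 1.6x → x* = 22.4516.

x* = 22.5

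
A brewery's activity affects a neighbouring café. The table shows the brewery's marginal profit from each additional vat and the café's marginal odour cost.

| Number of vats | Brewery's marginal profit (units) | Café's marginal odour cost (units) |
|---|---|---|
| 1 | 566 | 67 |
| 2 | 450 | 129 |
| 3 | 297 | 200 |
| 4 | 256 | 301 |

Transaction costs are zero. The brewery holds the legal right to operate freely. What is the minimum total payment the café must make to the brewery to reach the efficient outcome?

Left alone the brewery would choose level 4 (marginal profit stays positive).
Efficient level: k* = 3 (marginal profit ≥ marginal odour cost through 3).
The café must at least cover the brewery's forgone profit from cutting 4→3: 256 = 256.

256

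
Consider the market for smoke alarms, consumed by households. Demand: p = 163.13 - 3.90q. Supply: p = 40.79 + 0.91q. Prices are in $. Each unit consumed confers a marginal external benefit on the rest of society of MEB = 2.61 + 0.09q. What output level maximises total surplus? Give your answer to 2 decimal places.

q* = 26.47

Social marginal benefit = demand + MEB = 165.74 - 3.81q.
Set SMB = MC: 165.74 - 3.81q = 40.79 + 0.91q → q* = 26.4725.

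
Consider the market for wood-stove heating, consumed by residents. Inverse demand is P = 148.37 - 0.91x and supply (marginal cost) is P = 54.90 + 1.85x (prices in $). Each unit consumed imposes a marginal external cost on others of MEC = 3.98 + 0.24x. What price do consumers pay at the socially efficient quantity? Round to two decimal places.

P = $121.22

Social marginal benefit = demand − MEC = 144.39 - 1.15x.
Set SMB = MC: 144.39 - 1.15x = 54.90 + 1.85x → x* = 29.8300.
Consumer price on the demand curve at x*: 148.37 − 0.91×29.8300 = 121.2247.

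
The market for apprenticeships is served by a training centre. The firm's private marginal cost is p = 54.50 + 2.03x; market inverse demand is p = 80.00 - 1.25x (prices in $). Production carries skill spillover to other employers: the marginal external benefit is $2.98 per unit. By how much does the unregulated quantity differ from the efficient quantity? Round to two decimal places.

Market equilibrium (private): 54.50 + 2.03x = 80.00 - 1.25x → x_m = 7.7744.
Social marginal cost = private MC − MEB = 51.52 + 2.03x.
Set SMC = demand: 51.52 + 2.03x = 80.00 - 1.25x → x* = 8.6829.
Gap = |7.7744 − 8.6829| = 0.9085.

0.91 units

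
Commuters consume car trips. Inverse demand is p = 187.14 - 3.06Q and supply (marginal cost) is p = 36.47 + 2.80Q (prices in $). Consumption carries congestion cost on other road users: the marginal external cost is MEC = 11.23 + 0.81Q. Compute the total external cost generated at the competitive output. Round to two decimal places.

$556.48

Market equilibrium (private): 36.47 + 2.80Q = 187.14 - 3.06Q → Q_m = 25.7116.
Total external cost = ∫₀^{Q_m} (11.23 + 0.81Q) dQ = 11.23×25.7116 + ½×0.81×25.7116² = 556.4812.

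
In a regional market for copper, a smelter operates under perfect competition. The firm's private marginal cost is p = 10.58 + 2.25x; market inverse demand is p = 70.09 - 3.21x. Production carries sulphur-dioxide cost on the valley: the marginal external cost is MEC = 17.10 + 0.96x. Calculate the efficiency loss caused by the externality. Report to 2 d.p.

DWL = 59.17

Market equilibrium (private): 10.58 + 2.25x = 70.09 - 3.21x → x_m = 10.8993.
Social marginal cost = private MC + MEC = 27.68 + 3.21x.
Set SMC = demand: 27.68 + 3.21x = 70.09 - 3.21x → x* = 6.6059.
The welfare-loss triangle has base |x_m − x*| and height MEC(x_m) (the vertical gap between SMC and demand is zero at x* and MEC at x_m).
DWL = ½ × 4.2934 × 27.5633 = 59.1701.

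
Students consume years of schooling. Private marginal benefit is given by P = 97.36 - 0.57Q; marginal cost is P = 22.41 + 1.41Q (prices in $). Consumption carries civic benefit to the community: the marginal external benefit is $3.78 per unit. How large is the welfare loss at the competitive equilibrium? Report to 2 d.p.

DWL = $3.61

Market equilibrium (private): 22.41 + 1.41Q = 97.36 - 0.57Q → Q_m = 37.8535.
Social marginal benefit = demand + MEB = 101.14 - 0.57Q.
Set SMB = MC: 101.14 - 0.57Q = 22.41 + 1.41Q → Q* = 39.7626.
Between Q* and Q_m the wedge SMB − MC runs linearly from 0 to MEB(Q_m), so the loss is a triangle.
DWL = ½ × 1.9091 × 3.7800 = 3.6082.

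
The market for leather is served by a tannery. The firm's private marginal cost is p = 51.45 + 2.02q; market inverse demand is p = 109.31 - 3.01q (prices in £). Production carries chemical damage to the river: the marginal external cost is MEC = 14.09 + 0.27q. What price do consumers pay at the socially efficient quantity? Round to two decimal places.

Social marginal cost = private MC + MEC = 65.54 + 2.29q.
Set SMC = demand: 65.54 + 2.29q = 109.31 - 3.01q → q* = 8.2585.
Consumer price on the demand curve at q*: 109.31 − 3.01×8.2585 = 84.4519.

P = £84.45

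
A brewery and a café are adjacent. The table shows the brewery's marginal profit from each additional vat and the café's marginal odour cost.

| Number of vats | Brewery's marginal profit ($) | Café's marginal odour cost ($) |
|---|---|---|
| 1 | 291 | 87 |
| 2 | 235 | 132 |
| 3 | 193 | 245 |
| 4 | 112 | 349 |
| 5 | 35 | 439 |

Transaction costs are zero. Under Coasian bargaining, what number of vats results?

Bargaining reaches the level where marginal profit last exceeds marginal odour cost.
That holds through level 2 (235 ≥ 132) but not at 3 (193 < 245).

2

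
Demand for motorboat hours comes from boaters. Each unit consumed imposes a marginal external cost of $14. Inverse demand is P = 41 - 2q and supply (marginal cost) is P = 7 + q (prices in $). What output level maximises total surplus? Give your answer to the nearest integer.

q* = 7

Social marginal benefit = demand − MEC = 27 - 2q.
Set SMB = MC: 27 - 2q = 7 + q → q* = 6.6667.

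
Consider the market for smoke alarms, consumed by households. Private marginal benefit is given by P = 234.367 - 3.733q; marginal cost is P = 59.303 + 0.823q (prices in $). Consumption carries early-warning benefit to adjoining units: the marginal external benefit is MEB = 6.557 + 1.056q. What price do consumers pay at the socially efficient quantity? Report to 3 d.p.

P = $40.655

Social marginal benefit = demand + MEB = 240.924 - 2.677q.
Set SMB = MC: 240.924 - 2.677q = 59.303 + 0.823q → q* = 51.8917.
Consumer price on the demand curve at q*: 234.367 − 3.733×51.8917 = 40.6553.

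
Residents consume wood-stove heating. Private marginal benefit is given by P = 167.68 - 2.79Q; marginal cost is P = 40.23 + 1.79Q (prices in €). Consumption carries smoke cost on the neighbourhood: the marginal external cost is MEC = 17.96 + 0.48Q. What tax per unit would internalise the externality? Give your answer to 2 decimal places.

tax = €28.35 per unit

Social marginal benefit = demand − MEC = 149.72 - 3.27Q.
Set SMB = MC: 149.72 - 3.27Q = 40.23 + 1.79Q → Q* = 21.6383.
The Pigouvian tax equals MEC at Q*: 17.96 + 0.48×21.6383 = 28.3464.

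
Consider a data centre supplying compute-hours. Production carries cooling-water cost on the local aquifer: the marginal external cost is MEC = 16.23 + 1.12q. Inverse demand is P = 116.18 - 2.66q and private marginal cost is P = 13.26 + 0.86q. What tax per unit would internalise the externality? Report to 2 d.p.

tax = 37.16 per unit

Social marginal cost = private MC + MEC = 29.49 + 1.98q.
Set SMC = demand: 29.49 + 1.98q = 116.18 - 2.66q → q* = 18.6832.
The Pigouvian tax equals MEC at q*: 16.23 + 1.12×18.6832 = 37.1552.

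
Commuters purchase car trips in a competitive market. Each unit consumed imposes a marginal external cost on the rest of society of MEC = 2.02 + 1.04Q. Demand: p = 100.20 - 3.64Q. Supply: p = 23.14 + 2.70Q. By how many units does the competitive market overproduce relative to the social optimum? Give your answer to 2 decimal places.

1.99 units

Market equilibrium (private): 23.14 + 2.70Q = 100.20 - 3.64Q → Q_m = 12.1546.
Social marginal benefit = demand − MEC = 98.18 - 4.68Q.
Set SMB = MC: 98.18 - 4.68Q = 23.14 + 2.70Q → Q* = 10.1680.
Gap = |12.1546 − 10.1680| = 1.9866.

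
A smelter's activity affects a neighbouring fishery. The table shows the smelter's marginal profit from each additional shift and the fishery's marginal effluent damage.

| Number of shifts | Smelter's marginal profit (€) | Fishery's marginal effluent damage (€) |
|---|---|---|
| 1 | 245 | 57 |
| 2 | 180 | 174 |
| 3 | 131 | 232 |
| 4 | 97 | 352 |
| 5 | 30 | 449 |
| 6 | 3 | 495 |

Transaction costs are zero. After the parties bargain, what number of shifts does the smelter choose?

2

Bargaining reaches the level where marginal profit last exceeds marginal effluent damage.
That holds through level 2 (180 ≥ 174) but not at 3 (131 < 232).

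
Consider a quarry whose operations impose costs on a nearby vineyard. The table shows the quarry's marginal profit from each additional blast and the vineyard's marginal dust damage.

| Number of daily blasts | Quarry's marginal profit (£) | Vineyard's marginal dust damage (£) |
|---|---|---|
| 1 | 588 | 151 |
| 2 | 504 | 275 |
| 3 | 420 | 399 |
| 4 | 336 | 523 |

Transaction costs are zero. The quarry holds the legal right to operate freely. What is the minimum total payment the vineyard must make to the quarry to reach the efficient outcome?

Left alone the quarry would choose level 4 (marginal profit stays positive).
Efficient level: k* = 3 (marginal profit ≥ marginal dust damage through 3).
The vineyard must at least cover the quarry's forgone profit from cutting 4→3: 336 = 336.

£336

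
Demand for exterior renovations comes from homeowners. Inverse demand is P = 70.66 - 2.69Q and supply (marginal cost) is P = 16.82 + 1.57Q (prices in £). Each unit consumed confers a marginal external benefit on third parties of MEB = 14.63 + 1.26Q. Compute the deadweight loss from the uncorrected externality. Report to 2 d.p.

Market equilibrium (private): 16.82 + 1.57Q = 70.66 - 2.69Q → Q_m = 12.6385.
Social marginal benefit = demand + MEB = 85.29 - 1.43Q.
Set SMB = MC: 85.29 - 1.43Q = 16.82 + 1.57Q → Q* = 22.8233.
Between Q* and Q_m the wedge SMB − MC runs linearly from 0 to MEB(Q_m), so the loss is a triangle.
DWL = ½ × 10.1848 × 30.5545 = 155.5957.

DWL = £155.60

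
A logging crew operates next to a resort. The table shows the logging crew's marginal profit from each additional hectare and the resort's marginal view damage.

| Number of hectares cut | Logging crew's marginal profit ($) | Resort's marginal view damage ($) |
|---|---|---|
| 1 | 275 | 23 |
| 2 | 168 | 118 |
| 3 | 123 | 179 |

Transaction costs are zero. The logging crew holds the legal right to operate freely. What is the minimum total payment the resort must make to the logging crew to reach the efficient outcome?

Left alone the logging crew would choose level 3 (marginal profit stays positive).
Efficient level: k* = 2 (marginal profit ≥ marginal view damage through 2).
The resort must at least cover the logging crew's forgone profit from cutting 3→2: 123 = 123.

$123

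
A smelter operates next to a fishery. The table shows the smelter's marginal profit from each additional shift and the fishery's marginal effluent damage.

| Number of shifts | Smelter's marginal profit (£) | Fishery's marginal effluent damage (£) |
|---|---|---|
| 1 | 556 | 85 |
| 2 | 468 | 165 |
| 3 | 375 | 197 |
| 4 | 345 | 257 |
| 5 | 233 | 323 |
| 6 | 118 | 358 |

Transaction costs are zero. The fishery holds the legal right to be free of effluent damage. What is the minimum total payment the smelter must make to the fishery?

£704

Efficient level: marginal profit ≥ marginal effluent damage through level 4, so k* = 4.
With the fishery holding the right, the smelter must at least compensate total damage at k*: 85 + 165 + 197 + 257 = 704.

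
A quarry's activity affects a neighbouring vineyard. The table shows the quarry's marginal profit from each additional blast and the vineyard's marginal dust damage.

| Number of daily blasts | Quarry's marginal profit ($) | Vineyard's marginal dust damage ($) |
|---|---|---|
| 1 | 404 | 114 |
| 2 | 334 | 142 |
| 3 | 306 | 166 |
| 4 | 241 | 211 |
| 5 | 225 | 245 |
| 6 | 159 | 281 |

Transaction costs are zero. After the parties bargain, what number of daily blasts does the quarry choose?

4

Bargaining reaches the level where marginal profit last exceeds marginal dust damage.
That holds through level 4 (241 ≥ 211) but not at 5 (225 < 245).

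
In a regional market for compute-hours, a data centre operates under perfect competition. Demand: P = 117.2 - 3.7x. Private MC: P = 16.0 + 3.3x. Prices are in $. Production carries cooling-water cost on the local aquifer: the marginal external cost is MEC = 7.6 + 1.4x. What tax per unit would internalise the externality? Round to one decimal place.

tax = $23.2 per unit

Social marginal cost = private MC + MEC = 23.6 + 4.7x.
Set SMC = demand: 23.6 + 4.7x = 117.2 - 3.7x → x* = 11.1429.
The Pigouvian tax equals MEC at x*: 7.6 + 1.4×11.1429 = 23.2001.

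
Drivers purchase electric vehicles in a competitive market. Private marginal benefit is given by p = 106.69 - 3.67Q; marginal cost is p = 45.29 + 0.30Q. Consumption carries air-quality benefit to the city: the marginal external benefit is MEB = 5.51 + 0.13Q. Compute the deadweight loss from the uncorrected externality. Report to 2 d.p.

DWL = 7.36

Market equilibrium (private): 45.29 + 0.30Q = 106.69 - 3.67Q → Q_m = 15.4660.
Social marginal benefit = demand + MEB = 112.20 - 3.54Q.
Set SMB = MC: 112.20 - 3.54Q = 45.29 + 0.30Q → Q* = 17.4245.
The welfare-loss triangle has base |Q_m − Q*| and height MEB(Q_m) (the vertical gap between SMB and MC is zero at Q* and MEB at Q_m).
DWL = ½ × 1.9585 × 7.5206 = 7.3645.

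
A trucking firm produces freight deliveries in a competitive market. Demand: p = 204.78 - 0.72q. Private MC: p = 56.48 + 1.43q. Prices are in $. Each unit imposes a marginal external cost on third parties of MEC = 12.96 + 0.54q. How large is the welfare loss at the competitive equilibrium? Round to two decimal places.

DWL = $468.55

Market equilibrium (private): 56.48 + 1.43q = 204.78 - 0.72q → q_m = 68.9767.
Social marginal cost = private MC + MEC = 69.44 + 1.97q.
Set SMC = demand: 69.44 + 1.97q = 204.78 - 0.72q → q* = 50.3123.
The loss is the area between SMC and demand from q* to q_m; with linear curves that's a triangle of height MEC(q_m).
DWL = ½ × 18.6644 × 50.2074 = 468.5455.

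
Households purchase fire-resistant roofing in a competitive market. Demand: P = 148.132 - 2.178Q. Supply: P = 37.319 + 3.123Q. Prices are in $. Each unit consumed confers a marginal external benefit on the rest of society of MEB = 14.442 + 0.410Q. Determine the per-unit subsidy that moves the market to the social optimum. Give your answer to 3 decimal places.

Social marginal benefit = demand + MEB = 162.574 - 1.768Q.
Set SMB = MC: 162.574 - 1.768Q = 37.319 + 3.123Q → Q* = 25.6093.
The Pigouvian subsidy equals MEB at Q*: 14.442 + 0.410×25.6093 = 24.9418.

subsidy = $24.942 per unit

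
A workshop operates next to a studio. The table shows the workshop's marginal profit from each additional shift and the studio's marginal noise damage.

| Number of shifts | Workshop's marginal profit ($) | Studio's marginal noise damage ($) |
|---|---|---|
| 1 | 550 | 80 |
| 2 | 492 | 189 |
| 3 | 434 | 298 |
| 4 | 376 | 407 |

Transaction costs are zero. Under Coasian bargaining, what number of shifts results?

3

Bargaining reaches the level where marginal profit last exceeds marginal noise damage.
That holds through level 3 (434 ≥ 298) but not at 4 (376 < 407).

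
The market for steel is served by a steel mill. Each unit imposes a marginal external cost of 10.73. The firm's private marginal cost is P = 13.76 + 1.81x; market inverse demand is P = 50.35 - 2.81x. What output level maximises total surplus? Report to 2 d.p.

Social marginal cost = private MC + MEC = 24.49 + 1.81x.
Set SMC = demand: 24.49 + 1.81x = 50.35 - 2.81x → x* = 5.5974.

x* = 5.60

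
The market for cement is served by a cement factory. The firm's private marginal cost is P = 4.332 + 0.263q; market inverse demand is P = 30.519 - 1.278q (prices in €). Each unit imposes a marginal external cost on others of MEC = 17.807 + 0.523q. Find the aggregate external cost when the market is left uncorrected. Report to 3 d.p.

€378.119

Market equilibrium (private): 4.332 + 0.263q = 30.519 - 1.278q → q_m = 16.9935.
Total external cost = ∫₀^{q_m} (17.807 + 0.523q) dq = 17.807×16.9935 + ½×0.523×16.9935² = 378.1190.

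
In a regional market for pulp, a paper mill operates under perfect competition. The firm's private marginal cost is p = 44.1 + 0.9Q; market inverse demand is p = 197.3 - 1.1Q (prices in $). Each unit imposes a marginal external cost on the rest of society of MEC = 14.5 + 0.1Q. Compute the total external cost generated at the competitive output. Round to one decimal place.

Market equilibrium (private): 44.1 + 0.9Q = 197.3 - 1.1Q → Q_m = 76.6000.
Total external cost = ∫₀^{Q_m} (14.5 + 0.1Q) dQ = 14.5×76.6000 + ½×0.1×76.6000² = 1404.0780.

$1404.1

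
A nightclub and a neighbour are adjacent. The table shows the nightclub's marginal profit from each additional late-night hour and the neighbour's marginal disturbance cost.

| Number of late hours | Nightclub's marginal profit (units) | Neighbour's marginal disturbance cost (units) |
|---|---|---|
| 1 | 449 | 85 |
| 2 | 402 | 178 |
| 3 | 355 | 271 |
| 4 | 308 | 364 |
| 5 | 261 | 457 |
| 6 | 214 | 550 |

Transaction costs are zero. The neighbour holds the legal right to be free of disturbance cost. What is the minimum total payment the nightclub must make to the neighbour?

Efficient level: marginal profit ≥ marginal disturbance cost through level 3, so k* = 3.
With the neighbour holding the right, the nightclub must at least compensate total damage at k*: 85 + 178 + 271 = 534.

534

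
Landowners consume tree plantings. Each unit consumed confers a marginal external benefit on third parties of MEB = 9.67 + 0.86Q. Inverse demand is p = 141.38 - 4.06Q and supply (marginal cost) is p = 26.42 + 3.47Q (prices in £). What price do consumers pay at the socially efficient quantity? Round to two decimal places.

Social marginal benefit = demand + MEB = 151.05 - 3.20Q.
Set SMB = MC: 151.05 - 3.20Q = 26.42 + 3.47Q → Q* = 18.6852.
Consumer price on the demand curve at Q*: 141.38 − 4.06×18.6852 = 65.5181.

P = £65.52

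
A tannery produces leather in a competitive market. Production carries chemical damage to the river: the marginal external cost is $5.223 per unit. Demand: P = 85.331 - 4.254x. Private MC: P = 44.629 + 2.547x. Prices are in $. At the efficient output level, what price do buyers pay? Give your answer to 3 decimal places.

Social marginal cost = private MC + MEC = 49.852 + 2.547x.
Set SMC = demand: 49.852 + 2.547x = 85.331 - 4.254x → x* = 5.2167.
Consumer price on the demand curve at x*: 85.331 − 4.254×5.2167 = 63.1392.

P = $63.139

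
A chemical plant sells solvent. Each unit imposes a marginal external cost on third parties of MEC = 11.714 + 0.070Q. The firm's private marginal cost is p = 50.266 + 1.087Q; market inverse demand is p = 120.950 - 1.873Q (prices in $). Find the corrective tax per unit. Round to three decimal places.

Social marginal cost = private MC + MEC = 61.980 + 1.157Q.
Set SMC = demand: 61.980 + 1.157Q = 120.950 - 1.873Q → Q* = 19.4620.
The Pigouvian tax equals MEC at Q*: 11.714 + 0.070×19.4620 = 13.0763.

tax = $13.076 per unit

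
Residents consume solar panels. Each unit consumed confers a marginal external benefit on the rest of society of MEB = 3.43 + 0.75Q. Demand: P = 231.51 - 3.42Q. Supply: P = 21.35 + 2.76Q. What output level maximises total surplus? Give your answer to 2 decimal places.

Social marginal benefit = demand + MEB = 234.94 - 2.67Q.
Set SMB = MC: 234.94 - 2.67Q = 21.35 + 2.76Q → Q* = 39.3352.

Q* = 39.34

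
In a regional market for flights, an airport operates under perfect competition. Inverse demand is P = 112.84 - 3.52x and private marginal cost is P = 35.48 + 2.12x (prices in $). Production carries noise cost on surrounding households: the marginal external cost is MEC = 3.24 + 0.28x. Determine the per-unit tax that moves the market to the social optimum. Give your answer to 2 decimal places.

Social marginal cost = private MC + MEC = 38.72 + 2.40x.
Set SMC = demand: 38.72 + 2.40x = 112.84 - 3.52x → x* = 12.5203.
The Pigouvian tax equals MEC at x*: 3.24 + 0.28×12.5203 = 6.7457.

tax = $6.75 per unit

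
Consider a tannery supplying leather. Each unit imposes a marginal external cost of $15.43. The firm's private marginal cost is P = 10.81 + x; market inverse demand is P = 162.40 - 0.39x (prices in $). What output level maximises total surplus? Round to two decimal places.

Social marginal cost = private MC + MEC = 26.24 + x.
Set SMC = demand: 26.24 + x = 162.40 - 0.39x → x* = 97.9568.

x* = 97.96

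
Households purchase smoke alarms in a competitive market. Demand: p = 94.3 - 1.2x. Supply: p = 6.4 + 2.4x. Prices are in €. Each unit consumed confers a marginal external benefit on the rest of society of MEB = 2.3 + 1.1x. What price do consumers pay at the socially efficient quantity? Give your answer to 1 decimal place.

P = €51.0

Social marginal benefit = demand + MEB = 96.6 - 0.1x.
Set SMB = MC: 96.6 - 0.1x = 6.4 + 2.4x → x* = 36.0800.
Consumer price on the demand curve at x*: 94.3 − 1.2×36.0800 = 51.0040.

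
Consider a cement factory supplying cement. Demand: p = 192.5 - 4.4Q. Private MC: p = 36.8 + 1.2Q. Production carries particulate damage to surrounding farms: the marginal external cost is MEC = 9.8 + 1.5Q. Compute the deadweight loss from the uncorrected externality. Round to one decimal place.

Market equilibrium (private): 36.8 + 1.2Q = 192.5 - 4.4Q → Q_m = 27.8036.
Social marginal cost = private MC + MEC = 46.6 + 2.7Q.
Set SMC = demand: 46.6 + 2.7Q = 192.5 - 4.4Q → Q* = 20.5493.
The loss is the area between SMC and demand from Q* to Q_m; with linear curves that's a triangle of height MEC(Q_m).
DWL = ½ × 7.2543 × 51.5054 = 186.8178.

DWL = 186.8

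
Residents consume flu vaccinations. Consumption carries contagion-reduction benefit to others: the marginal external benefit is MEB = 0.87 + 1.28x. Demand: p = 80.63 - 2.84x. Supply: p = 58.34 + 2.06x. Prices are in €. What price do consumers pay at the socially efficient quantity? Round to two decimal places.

P = €62.46

Social marginal benefit = demand + MEB = 81.50 - 1.56x.
Set SMB = MC: 81.50 - 1.56x = 58.34 + 2.06x → x* = 6.3978.
Consumer price on the demand curve at x*: 80.63 − 2.84×6.3978 = 62.4602.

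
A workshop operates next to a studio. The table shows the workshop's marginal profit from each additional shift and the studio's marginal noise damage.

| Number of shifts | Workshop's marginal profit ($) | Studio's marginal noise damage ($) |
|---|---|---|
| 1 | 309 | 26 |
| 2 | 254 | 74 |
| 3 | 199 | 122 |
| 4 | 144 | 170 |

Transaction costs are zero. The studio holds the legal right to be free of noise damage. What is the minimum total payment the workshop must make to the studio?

Efficient level: marginal profit ≥ marginal noise damage through level 3, so k* = 3.
With the studio holding the right, the workshop must at least compensate total damage at k*: 26 + 74 + 122 = 222.

$222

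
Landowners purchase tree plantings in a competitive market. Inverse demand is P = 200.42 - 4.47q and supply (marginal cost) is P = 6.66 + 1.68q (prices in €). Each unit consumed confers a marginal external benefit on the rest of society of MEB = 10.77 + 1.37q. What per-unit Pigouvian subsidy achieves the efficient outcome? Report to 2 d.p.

subsidy = €69.39 per unit

Social marginal benefit = demand + MEB = 211.19 - 3.10q.
Set SMB = MC: 211.19 - 3.10q = 6.66 + 1.68q → q* = 42.7887.
The Pigouvian subsidy equals MEB at q*: 10.77 + 1.37×42.7887 = 69.3905.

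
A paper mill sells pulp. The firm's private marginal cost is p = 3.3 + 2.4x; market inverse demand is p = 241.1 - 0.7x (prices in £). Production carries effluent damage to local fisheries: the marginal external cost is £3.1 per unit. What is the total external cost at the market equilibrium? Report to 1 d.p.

Market equilibrium (private): 3.3 + 2.4x = 241.1 - 0.7x → x_m = 76.7097.
Total external cost = MEC × x_m = 3.1 × 76.7097 = 237.8001.

£237.8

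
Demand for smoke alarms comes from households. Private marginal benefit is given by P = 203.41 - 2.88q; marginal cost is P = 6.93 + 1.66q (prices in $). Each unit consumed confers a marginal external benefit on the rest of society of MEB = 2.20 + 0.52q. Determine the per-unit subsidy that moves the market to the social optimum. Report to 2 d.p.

subsidy = $27.90 per unit

Social marginal benefit = demand + MEB = 205.61 - 2.36q.
Set SMB = MC: 205.61 - 2.36q = 6.93 + 1.66q → q* = 49.4229.
The Pigouvian subsidy equals MEB at q*: 2.20 + 0.52×49.4229 = 27.8999.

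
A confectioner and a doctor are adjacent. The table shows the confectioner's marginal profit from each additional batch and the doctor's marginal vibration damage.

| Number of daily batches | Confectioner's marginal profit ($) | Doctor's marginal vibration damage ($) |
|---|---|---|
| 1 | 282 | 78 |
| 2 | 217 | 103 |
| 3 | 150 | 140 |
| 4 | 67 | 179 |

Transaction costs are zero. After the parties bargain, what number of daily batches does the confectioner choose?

Bargaining reaches the level where marginal profit last exceeds marginal vibration damage.
That holds through level 3 (150 ≥ 140) but not at 4 (67 < 179).

3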